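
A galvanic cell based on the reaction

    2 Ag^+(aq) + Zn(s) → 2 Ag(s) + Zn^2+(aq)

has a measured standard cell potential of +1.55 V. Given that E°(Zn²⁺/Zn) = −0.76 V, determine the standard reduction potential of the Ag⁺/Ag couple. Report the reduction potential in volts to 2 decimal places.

In the reaction as written the Ag⁺/Ag couple is reduced (cathode) and Zn²⁺/Zn is oxidized (anode), so E°cell = E°(Ag⁺/Ag) − E°(Zn²⁺/Zn).
E°(Ag⁺/Ag) = E°cell + E°(anode) = +1.55 + (−0.76) = +0.79 V.

+0.79 V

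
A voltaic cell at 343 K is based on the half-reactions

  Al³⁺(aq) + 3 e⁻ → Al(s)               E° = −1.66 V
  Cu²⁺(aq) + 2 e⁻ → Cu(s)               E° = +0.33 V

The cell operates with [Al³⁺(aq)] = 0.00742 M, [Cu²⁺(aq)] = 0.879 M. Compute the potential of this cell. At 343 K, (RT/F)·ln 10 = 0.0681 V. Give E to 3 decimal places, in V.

+2.036 V

Since E°(Cu²⁺/Cu) > E°(Al³⁺/Al), Cu²⁺/Cu serves as the cathode.
E°cell = E°cat − E°an = +0.33 − (−1.66) = +1.99 V; n = 6.
For the overall reaction 3 Cu²⁺(aq) + 2 Al(s) → 3 Cu(s) + 2 Al³⁺(aq), Q = [Al³⁺(aq)]^2 / [Cu²⁺(aq)]^3 = 8.11×10^−5, giving log Q = −4.091.
E = E° − (0.0681/n)·log Q = +1.99 − (0.0681/6)(−4.091) = +2.036 V.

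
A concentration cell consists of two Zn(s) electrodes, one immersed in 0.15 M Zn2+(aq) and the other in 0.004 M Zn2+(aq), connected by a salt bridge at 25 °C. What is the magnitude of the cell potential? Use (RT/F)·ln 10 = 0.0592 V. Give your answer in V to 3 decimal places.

For a concentration cell E°cell = 0, since both electrodes use the same couple.
The compartment with the higher Zn2+(aq) concentration (0.15 M) acts as the cathode; ions are reduced there and produced at the dilute (0.004 M) anode.
With n = 2, Ecell = −(0.0592/2)·log([dilute]/[conc]) = −(0.0592/2)·log(0.004/0.15) = +0.047 V.

0.047 V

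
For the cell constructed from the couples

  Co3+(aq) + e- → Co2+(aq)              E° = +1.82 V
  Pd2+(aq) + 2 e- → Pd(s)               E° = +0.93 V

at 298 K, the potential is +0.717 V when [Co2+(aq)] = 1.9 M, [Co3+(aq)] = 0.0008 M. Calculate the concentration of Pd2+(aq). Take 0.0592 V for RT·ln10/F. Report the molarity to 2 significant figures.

0.12 M

The Co³⁺/Co²⁺ couple has the larger reduction potential, so it is the cathode: E°cell = +1.82 − (+0.93) = +0.89 V and n = 2.
Since E = E° − (0.0592/n)·log Q, log Q = n(E° − E)/0.0592 = 5.845.
For 2 Co3+(aq) + Pd(s) → 2 Co2+(aq) + Pd2+(aq), the reaction quotient is Q = ([Co2+(aq)]^2·[Pd2+(aq)]) / [Co3+(aq)]^2.
Isolating [Pd2+(aq)] in Q = 10^{5.845} yields log [Pd2+(aq)] = −0.906, i.e. 0.12 M.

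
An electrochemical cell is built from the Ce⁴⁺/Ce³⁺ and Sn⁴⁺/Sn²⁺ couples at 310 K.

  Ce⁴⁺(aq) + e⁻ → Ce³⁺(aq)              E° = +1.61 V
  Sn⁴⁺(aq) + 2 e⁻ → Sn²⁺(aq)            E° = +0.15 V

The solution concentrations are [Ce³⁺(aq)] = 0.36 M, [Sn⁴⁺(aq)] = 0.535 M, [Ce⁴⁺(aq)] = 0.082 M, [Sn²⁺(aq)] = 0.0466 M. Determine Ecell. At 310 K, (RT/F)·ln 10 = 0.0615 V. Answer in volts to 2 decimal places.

+1.39 V

The Ce⁴⁺/Ce³⁺ couple has the more positive E°, so it is the cathode; Sn⁴⁺/Sn²⁺ is the anode.
The standard potential is +1.61 − (+0.15) = +1.46 V and the balanced reaction transfers n = 2 electrons.
The balanced reaction is 2 Ce⁴⁺(aq) + Sn²⁺(aq) → 2 Ce³⁺(aq) + Sn⁴⁺(aq), so Q = ([Ce³⁺(aq)]^2·[Sn⁴⁺(aq)]) / ([Ce⁴⁺(aq)]^2·[Sn²⁺(aq)]) = 221 and log Q = 2.345.
Applying E = E° − (RT ln10/nF)·log Q gives +1.46 − (0.0615/2)(2.345) = +1.39 V.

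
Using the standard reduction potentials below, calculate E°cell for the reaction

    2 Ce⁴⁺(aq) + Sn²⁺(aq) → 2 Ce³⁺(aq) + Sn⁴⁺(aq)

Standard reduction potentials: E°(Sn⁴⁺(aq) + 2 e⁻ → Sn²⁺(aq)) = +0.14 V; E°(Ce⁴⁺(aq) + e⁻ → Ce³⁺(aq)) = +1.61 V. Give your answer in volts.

Ce⁴⁺(aq) gains electrons, so the Ce⁴⁺/Ce³⁺ couple is the cathode; the Sn⁴⁺/Sn²⁺ couple is the anode.
E°cell = E°(cathode) − E°(anode) = +1.61 − (+0.14) = +1.47 V.

+1.47 V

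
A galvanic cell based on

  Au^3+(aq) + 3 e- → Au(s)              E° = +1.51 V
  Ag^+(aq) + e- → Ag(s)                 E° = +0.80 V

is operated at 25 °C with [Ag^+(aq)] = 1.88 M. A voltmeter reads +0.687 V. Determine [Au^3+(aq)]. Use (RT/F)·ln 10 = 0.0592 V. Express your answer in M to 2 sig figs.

0.45 M

Au³⁺/Au is the cathode (higher E°); E°cell = +1.51 − (+0.80) = +0.71 V with n = 3.
Since E = E° − (0.0592/n)·log Q, log Q = n(E° − E)/0.0592 = 1.166.
The balanced reaction is Au^3+(aq) + 3 Ag(s) → Au(s) + 3 Ag^+(aq), so Q = [Ag^+(aq)]^3 / [Au^3+(aq)].
Isolating [Au^3+(aq)] in Q = 10^{1.166} yields log [Au^3+(aq)] = −0.344, i.e. 0.45 M.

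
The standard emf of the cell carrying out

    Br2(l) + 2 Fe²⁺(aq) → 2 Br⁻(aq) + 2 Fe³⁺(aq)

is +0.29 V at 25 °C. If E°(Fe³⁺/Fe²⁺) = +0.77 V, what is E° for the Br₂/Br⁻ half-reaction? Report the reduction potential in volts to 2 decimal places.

+1.06 V

In the reaction as written the Br₂/Br⁻ couple is reduced (cathode) and Fe³⁺/Fe²⁺ is oxidized (anode), so E°cell = E°(Br₂/Br⁻) − E°(Fe³⁺/Fe²⁺).
E°(Br₂/Br⁻) = E°cell + E°(anode) = +0.29 + (+0.77) = +1.06 V.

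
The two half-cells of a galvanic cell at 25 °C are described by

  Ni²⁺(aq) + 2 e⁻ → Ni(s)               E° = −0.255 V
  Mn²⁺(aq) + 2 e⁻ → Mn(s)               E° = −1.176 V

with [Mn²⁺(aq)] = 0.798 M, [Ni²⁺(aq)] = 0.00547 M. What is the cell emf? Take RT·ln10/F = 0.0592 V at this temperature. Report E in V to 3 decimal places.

The Ni²⁺/Ni couple has the more positive E°, so it is the cathode; Mn²⁺/Mn is the anode.
E°cell = −0.255 − (−1.176) = +0.921 V, with n = 2 electrons transferred.
Balancing gives Ni²⁺(aq) + Mn(s) → Ni(s) + Mn²⁺(aq); hence Q = [Mn²⁺(aq)] / [Ni²⁺(aq)] = 146 (log Q = 2.164).
E = E° − (0.0592/n)·log Q = +0.921 − (0.0592/2)(2.164) = +0.857 V.

+0.857 V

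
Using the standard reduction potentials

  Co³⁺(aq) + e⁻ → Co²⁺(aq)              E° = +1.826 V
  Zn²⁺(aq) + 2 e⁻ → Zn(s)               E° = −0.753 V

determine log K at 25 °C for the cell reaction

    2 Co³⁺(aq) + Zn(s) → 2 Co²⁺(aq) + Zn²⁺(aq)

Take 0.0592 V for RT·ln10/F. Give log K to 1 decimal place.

log K = 87.1

The Co³⁺/Co²⁺ couple is reduced (cathode); E°cell = +1.826 − (−0.753) = +2.579 V with n = 2.
At equilibrium E = 0, so log K = nE°cell / 0.0592 = (2)(+2.579) / 0.0592 = 87.1.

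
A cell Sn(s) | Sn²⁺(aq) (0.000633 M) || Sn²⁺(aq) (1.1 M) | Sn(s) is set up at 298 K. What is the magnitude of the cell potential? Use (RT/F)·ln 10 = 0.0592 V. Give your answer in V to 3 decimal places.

For a concentration cell E°cell = 0, since both electrodes use the same couple.
The compartment with the higher Sn²⁺(aq) concentration (1.1 M) acts as the cathode; ions are reduced there and produced at the dilute (0.000633 M) anode.
With n = 2, Ecell = −(0.0592/2)·log([dilute]/[conc]) = −(0.0592/2)·log(0.000633/1.1) = +0.096 V.

0.096 V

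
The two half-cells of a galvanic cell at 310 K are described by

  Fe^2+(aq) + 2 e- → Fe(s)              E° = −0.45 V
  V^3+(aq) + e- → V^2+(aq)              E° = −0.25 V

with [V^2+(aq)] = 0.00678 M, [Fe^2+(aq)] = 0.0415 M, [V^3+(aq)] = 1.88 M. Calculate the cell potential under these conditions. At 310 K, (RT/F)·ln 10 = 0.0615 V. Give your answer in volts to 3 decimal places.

+0.393 V

The V³⁺/V²⁺ couple has the more positive E°, so it is the cathode; Fe²⁺/Fe is the anode.
E°cell = E°cat − E°an = −0.25 − (−0.45) = +0.20 V; n = 2.
The balanced reaction is 2 V^3+(aq) + Fe(s) → 2 V^2+(aq) + Fe^2+(aq), so Q = ([V^2+(aq)]^2·[Fe^2+(aq)]) / [V^3+(aq)]^2 = 5.4×10^−7 and log Q = −6.268.
Applying E = E° − (RT ln10/nF)·log Q gives +0.20 − (0.0615/2)(−6.268) = +0.393 V.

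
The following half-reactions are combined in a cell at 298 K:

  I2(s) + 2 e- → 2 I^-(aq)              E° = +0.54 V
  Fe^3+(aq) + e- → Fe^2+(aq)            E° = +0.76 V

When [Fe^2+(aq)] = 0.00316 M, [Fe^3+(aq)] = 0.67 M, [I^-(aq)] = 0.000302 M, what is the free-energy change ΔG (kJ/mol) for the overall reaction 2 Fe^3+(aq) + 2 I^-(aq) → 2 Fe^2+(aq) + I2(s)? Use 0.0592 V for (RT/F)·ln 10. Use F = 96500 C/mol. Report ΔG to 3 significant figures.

The standard cell potential is +0.76 − (+0.54) = +0.22 V, with n = 2 electrons in the balanced equation.
The reaction quotient is [Fe^2+(aq)]^2 / ([Fe^3+(aq)]^2·[I^-(aq)]^2) = 244; by Nernst, E = +0.22 − (0.0592/2)(2.387) = +0.1493 V.
Then ΔG = −nFE = −2 × 96500 × +0.1493 J/mol = −28.8 kJ/mol.

−28.8 kJ/mol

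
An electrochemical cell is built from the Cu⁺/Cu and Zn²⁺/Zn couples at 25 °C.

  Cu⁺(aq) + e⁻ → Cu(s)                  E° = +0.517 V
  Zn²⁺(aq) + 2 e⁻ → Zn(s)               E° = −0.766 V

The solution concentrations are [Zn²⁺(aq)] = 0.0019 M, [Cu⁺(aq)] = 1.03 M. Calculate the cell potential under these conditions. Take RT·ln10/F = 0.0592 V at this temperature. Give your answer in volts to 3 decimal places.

The Cu⁺/Cu couple has the more positive E°, so it is the cathode; Zn²⁺/Zn is the anode.
E°cell = +0.517 − (−0.766) = +1.283 V, with n = 2 electrons transferred.
The balanced reaction is 2 Cu⁺(aq) + Zn(s) → 2 Cu(s) + Zn²⁺(aq), so Q = [Zn²⁺(aq)] / [Cu⁺(aq)]^2 = 0.00179 and log Q = −2.747.
E = E° − (0.0592/n)·log Q = +1.283 − (0.0592/2)(−2.747) = +1.364 V.

+1.364 V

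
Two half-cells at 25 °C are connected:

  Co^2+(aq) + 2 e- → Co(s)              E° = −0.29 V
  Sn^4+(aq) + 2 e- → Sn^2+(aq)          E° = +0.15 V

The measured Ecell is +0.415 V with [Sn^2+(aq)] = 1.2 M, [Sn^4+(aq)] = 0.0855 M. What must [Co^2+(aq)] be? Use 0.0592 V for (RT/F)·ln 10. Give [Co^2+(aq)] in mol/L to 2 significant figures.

0.50 M

With Sn⁴⁺/Sn²⁺ at the cathode and Co²⁺/Co at the anode, E°cell = +0.15 − (−0.29) = +0.44 V (n = 2).
Since E = E° − (0.0592/n)·log Q, log Q = n(E° − E)/0.0592 = 0.845.
Balancing electrons gives Sn^4+(aq) + Co(s) → Sn^2+(aq) + Co^2+(aq); thus Q = ([Sn^2+(aq)]·[Co^2+(aq)]) / [Sn^4+(aq)].
Isolating [Co^2+(aq)] in Q = 10^{0.845} yields log [Co^2+(aq)] = −0.302, i.e. 0.50 M.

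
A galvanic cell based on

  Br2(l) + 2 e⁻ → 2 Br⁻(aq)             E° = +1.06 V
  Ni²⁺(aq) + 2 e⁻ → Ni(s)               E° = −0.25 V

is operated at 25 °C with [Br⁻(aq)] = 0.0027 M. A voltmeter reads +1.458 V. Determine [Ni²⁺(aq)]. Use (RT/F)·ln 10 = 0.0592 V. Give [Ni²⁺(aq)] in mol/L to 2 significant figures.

The Br₂/Br⁻ couple has the larger reduction potential, so it is the cathode: E°cell = +1.06 − (−0.25) = +1.31 V and n = 2.
From the Nernst equation, log Q = n(E° − E)/0.0592 = 2·(+1.31 − (+1.458))/0.0592 = −5.000.
Balancing electrons gives Br2(l) + Ni(s) → 2 Br⁻(aq) + Ni²⁺(aq); thus Q = [Br⁻(aq)]^2·[Ni²⁺(aq)].
Isolating [Ni²⁺(aq)] in Q = 10^{−5.000} yields log [Ni²⁺(aq)] = 0.137, i.e. 1.4 M.

1.4 M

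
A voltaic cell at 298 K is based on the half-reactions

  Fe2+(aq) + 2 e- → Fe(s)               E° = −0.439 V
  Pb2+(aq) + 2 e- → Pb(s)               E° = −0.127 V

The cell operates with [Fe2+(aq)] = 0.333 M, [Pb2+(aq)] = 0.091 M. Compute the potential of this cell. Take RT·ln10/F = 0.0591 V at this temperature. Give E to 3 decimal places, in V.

+0.295 V

The Pb²⁺/Pb couple has the more positive E°, so it is the cathode; Fe²⁺/Fe is the anode.
The standard potential is −0.127 − (−0.439) = +0.312 V and the balanced reaction transfers n = 2 electrons.
Balancing gives Pb2+(aq) + Fe(s) → Pb(s) + Fe2+(aq); hence Q = [Fe2+(aq)] / [Pb2+(aq)] = 3.66 (log Q = 0.563).
Applying E = E° − (RT ln10/nF)·log Q gives +0.312 − (0.0591/2)(0.563) = +0.295 V.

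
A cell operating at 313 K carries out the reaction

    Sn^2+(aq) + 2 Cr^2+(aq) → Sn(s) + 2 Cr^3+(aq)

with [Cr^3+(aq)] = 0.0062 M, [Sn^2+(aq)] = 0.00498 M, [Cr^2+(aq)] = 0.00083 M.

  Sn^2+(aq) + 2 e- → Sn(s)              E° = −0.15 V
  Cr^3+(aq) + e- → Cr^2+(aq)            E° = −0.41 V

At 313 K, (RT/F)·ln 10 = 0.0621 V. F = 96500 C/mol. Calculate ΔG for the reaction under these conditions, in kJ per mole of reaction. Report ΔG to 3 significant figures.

With Sn²⁺/Sn reduced at the cathode, E°cell = −0.15 − (−0.41) = +0.26 V and n = 2.
Here Q = [Cr^3+(aq)]^2 / ([Sn^2+(aq)]·[Cr^2+(aq)]^2) = 1.12×10^4 (log Q = 4.049), giving E = +0.26 − (0.0621/2)·(4.049) = +0.1343 V.
ΔG = −nFE = −(2)(96500)(+0.1343) J/mol = −25.9 kJ/mol.

−25.9 kJ/mol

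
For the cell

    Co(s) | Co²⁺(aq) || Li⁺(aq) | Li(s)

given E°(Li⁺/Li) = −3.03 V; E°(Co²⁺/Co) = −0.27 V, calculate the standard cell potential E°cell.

By convention the left-hand electrode in cell notation is the anode (oxidation) and the right-hand electrode is the cathode (reduction).
E°cell = E°(right) − E°(left) = −3.03 − (−0.27) = −2.76 V.
The negative sign shows that, as written, the cell would require an external voltage to drive the reaction.

−2.76 V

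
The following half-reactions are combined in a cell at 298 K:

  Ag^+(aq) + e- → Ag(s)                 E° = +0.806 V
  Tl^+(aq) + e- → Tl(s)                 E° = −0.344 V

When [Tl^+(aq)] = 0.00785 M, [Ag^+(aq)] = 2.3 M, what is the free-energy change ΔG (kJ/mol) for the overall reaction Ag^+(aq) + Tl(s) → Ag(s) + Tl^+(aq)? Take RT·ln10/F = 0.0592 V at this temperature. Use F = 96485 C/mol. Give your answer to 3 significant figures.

−125 kJ/mol

With Ag⁺/Ag reduced at the cathode, E°cell = +0.806 − (−0.344) = +1.150 V and n = 1.
Here Q = [Tl^+(aq)] / [Ag^+(aq)] = 0.00341 (log Q = −2.467), giving E = +1.150 − (0.0592/1)·(−2.467) = +1.2960 V.
ΔG = −nFE = −(1)(96485)(+1.2960) J/mol = −125 kJ/mol.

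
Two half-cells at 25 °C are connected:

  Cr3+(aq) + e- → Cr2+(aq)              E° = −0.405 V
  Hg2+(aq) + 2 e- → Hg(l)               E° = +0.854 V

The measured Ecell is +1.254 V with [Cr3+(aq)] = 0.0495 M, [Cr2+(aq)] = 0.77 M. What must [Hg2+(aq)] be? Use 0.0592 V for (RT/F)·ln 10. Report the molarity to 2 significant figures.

0.0028 M

The Hg²⁺/Hg couple has the larger reduction potential, so it is the cathode: E°cell = +0.854 − (−0.405) = +1.259 V and n = 2.
From the Nernst equation, log Q = n(E° − E)/0.0592 = 2·(+1.259 − (+1.254))/0.0592 = 0.169.
Balancing electrons gives Hg2+(aq) + 2 Cr2+(aq) → Hg(l) + 2 Cr3+(aq); thus Q = [Cr3+(aq)]^2 / ([Hg2+(aq)]·[Cr2+(aq)]^2).
Isolating [Hg2+(aq)] in Q = 10^{0.169} yields log [Hg2+(aq)] = −2.553, i.e. 0.0028 M.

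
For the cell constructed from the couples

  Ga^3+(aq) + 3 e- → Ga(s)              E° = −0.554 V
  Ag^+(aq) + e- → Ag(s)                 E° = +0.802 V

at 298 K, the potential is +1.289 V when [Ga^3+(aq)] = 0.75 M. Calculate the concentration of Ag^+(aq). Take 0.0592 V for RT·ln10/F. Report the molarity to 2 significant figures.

0.067 M

Ag⁺/Ag is the cathode (higher E°); E°cell = +0.802 − (−0.554) = +1.356 V with n = 3.
Since E = E° − (0.0592/n)·log Q, log Q = n(E° − E)/0.0592 = 3.395.
For 3 Ag^+(aq) + Ga(s) → 3 Ag(s) + Ga^3+(aq), the reaction quotient is Q = [Ga^3+(aq)] / [Ag^+(aq)]^3.
Solving for the unknown gives log [Ag^+(aq)] = −1.173, so [Ag^+(aq)] ≈ 0.067 M.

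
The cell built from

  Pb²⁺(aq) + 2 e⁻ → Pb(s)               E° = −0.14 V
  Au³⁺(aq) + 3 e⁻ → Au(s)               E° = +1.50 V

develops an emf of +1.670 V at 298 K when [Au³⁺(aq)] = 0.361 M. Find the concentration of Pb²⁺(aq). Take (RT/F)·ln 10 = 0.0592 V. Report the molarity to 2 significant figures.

With Au³⁺/Au at the cathode and Pb²⁺/Pb at the anode, E°cell = +1.50 − (−0.14) = +1.64 V (n = 6).
Since E = E° − (0.0592/n)·log Q, log Q = n(E° − E)/0.0592 = −3.041.
For 2 Au³⁺(aq) + 3 Pb(s) → 2 Au(s) + 3 Pb²⁺(aq), the reaction quotient is Q = [Pb²⁺(aq)]^3 / [Au³⁺(aq)]^2.
Solving for the unknown gives log [Pb²⁺(aq)] = −1.309, so [Pb²⁺(aq)] ≈ 0.049 M.

0.049 M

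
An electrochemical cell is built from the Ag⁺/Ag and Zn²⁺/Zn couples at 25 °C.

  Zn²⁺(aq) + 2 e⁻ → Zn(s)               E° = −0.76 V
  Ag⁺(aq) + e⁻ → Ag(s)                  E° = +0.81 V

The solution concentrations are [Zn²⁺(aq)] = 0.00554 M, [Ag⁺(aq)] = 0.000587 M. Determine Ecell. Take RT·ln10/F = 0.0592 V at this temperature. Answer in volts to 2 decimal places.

Since E°(Ag⁺/Ag) > E°(Zn²⁺/Zn), Ag⁺/Ag serves as the cathode.
E°cell = +0.81 − (−0.76) = +1.57 V, with n = 2 electrons transferred.
For the overall reaction 2 Ag⁺(aq) + Zn(s) → 2 Ag(s) + Zn²⁺(aq), Q = [Zn²⁺(aq)] / [Ag⁺(aq)]^2 = 1.61×10^4, giving log Q = 4.206.
Applying E = E° − (RT ln10/nF)·log Q gives +1.57 − (0.0592/2)(4.206) = +1.45 V.

+1.45 V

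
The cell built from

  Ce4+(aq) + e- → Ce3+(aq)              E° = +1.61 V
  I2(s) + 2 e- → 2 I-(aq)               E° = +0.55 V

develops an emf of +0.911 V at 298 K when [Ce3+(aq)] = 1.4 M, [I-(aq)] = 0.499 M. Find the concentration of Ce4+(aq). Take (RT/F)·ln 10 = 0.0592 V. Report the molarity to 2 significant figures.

0.0085 M

With Ce⁴⁺/Ce³⁺ at the cathode and I₂/I⁻ at the anode, E°cell = +1.61 − (+0.55) = +1.06 V (n = 2).
Rearranging E = E° − (0.0592/n)·log Q gives log Q = 2(+1.06 − (+0.911))/0.0592 = 5.034.
Balancing electrons gives 2 Ce4+(aq) + 2 I-(aq) → 2 Ce3+(aq) + I2(s); thus Q = [Ce3+(aq)]^2 / ([Ce4+(aq)]^2·[I-(aq)]^2).
Substituting the known concentrations and solving, log [Ce4+(aq)] = −2.069 and [Ce4+(aq)] = 0.0085 M.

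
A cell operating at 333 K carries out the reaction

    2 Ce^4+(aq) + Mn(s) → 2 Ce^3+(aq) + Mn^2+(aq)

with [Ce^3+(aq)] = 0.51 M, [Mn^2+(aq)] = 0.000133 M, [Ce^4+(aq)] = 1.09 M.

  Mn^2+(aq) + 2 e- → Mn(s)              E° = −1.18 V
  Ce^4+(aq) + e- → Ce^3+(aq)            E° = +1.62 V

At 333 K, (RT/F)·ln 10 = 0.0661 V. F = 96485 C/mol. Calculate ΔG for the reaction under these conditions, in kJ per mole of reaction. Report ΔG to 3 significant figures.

With Ce⁴⁺/Ce³⁺ reduced at the cathode, E°cell = +1.62 − (−1.18) = +2.80 V and n = 2.
Here Q = ([Ce^3+(aq)]^2·[Mn^2+(aq)]) / [Ce^4+(aq)]^2 = 2.91×10^−5 (log Q = −4.536), giving E = +2.80 − (0.0661/2)·(−4.536) = +2.9499 V.
Finally ΔG = −nFE = −(2)(96485 C/mol)(+2.9499 V) = −569 kJ/mol.

−569 kJ/mol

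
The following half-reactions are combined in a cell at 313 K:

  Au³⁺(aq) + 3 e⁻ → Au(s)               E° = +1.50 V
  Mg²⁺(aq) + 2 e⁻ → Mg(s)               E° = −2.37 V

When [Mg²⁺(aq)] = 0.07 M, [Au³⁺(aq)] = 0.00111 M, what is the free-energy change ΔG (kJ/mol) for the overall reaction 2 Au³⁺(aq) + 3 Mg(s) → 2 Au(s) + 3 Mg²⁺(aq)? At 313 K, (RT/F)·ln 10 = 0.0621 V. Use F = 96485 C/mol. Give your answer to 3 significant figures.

−2230 kJ/mol

The standard cell potential is +1.50 − (−2.37) = +3.87 V, with n = 6 electrons in the balanced equation.
Q = [Mg²⁺(aq)]^3 / [Au³⁺(aq)]^2 = 278, so log Q = 2.445 and E = +3.87 − (0.0621/6)(2.445) = +3.8447 V.
Finally ΔG = −nFE = −(6)(96485 C/mol)(+3.8447 V) = −2230 kJ/mol.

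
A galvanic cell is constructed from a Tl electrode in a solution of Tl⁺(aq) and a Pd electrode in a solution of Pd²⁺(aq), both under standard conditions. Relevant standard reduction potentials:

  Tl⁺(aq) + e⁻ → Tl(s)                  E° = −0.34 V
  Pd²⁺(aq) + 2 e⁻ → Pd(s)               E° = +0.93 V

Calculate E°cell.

The Pd²⁺/Pd couple has the higher E°, so Pd ion is reduced (cathode) and Tl is oxidized (anode).
E°cell = E°(cathode) − E°(anode) = +0.93 − (−0.34) = +1.27 V.

+1.27 V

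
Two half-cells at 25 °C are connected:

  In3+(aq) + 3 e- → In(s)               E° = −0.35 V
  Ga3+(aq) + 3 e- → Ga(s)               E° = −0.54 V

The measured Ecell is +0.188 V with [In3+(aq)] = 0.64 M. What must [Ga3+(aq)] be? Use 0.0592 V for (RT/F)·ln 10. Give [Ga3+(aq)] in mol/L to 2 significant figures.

0.81 M

In³⁺/In is the cathode (higher E°); E°cell = −0.35 − (−0.54) = +0.19 V with n = 3.
Rearranging E = E° − (0.0592/n)·log Q gives log Q = 3(+0.19 − (+0.188))/0.0592 = 0.101.
Balancing electrons gives In3+(aq) + Ga(s) → In(s) + Ga3+(aq); thus Q = [Ga3+(aq)] / [In3+(aq)].
Solving for the unknown gives log [Ga3+(aq)] = −0.093, so [Ga3+(aq)] ≈ 0.81 M.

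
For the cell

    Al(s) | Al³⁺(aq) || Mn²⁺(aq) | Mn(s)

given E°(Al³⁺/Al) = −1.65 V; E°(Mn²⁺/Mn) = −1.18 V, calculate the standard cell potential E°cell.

By convention the left-hand electrode in cell notation is the anode (oxidation) and the right-hand electrode is the cathode (reduction).
E°cell = E°(right) − E°(left) = −1.18 − (−1.65) = +0.47 V.

+0.47 V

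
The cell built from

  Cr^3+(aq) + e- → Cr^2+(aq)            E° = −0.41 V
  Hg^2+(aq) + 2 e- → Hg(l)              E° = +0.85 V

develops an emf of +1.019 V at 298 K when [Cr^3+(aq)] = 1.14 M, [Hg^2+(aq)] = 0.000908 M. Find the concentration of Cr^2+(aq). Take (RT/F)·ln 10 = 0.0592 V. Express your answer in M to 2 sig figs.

0.0032 M

The Hg²⁺/Hg couple has the larger reduction potential, so it is the cathode: E°cell = +0.85 − (−0.41) = +1.26 V and n = 2.
From the Nernst equation, log Q = n(E° − E)/0.0592 = 2·(+1.26 − (+1.019))/0.0592 = 8.142.
Balancing electrons gives Hg^2+(aq) + 2 Cr^2+(aq) → Hg(l) + 2 Cr^3+(aq); thus Q = [Cr^3+(aq)]^2 / ([Hg^2+(aq)]·[Cr^2+(aq)]^2).
Isolating [Cr^2+(aq)] in Q = 10^{8.142} yields log [Cr^2+(aq)] = −2.493, i.e. 0.0032 M.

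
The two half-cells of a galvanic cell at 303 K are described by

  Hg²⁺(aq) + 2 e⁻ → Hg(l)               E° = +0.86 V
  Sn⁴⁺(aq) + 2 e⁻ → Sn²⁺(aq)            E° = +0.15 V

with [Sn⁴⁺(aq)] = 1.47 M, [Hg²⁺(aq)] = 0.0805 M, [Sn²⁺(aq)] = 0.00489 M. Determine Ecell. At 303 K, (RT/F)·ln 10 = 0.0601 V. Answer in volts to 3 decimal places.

The Hg²⁺/Hg couple has the more positive E°, so it is the cathode; Sn⁴⁺/Sn²⁺ is the anode.
E°cell = E°cat − E°an = +0.86 − (+0.15) = +0.71 V; n = 2.
For the overall reaction Hg²⁺(aq) + Sn²⁺(aq) → Hg(l) + Sn⁴⁺(aq), Q = [Sn⁴⁺(aq)] / ([Hg²⁺(aq)]·[Sn²⁺(aq)]) = 3.73×10^3, giving log Q = 3.572.
E = E° − (0.0601/n)·log Q = +0.71 − (0.0601/2)(3.572) = +0.603 V.

+0.603 V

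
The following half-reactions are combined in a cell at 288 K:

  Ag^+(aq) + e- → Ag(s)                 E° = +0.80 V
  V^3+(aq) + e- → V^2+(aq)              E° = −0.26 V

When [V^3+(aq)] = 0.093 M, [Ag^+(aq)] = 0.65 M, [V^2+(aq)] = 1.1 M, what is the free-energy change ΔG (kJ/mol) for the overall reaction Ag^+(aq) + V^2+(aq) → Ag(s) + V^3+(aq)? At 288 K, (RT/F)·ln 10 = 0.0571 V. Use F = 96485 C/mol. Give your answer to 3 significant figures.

E°cell = +0.80 − (−0.26) = +1.06 V; the balanced reaction transfers n = 1 electron.
Q = [V^3+(aq)] / ([Ag^+(aq)]·[V^2+(aq)]) = 0.13, so log Q = −0.886 and E = +1.06 − (0.0571/1)(−0.886) = +1.1106 V.
ΔG = −nFE = −(1)(96485)(+1.1106) J/mol = −107 kJ/mol.

−107 kJ/mol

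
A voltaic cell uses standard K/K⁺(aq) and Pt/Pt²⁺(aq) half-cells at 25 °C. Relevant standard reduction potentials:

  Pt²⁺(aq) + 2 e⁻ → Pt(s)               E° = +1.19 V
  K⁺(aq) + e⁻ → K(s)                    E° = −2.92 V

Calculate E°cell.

+4.11 V

The Pt²⁺/Pt couple has the higher E°, so Pt ion is reduced (cathode) and K is oxidized (anode).
E°cell = E°(cathode) − E°(anode) = +1.19 − (−2.92) = +4.11 V.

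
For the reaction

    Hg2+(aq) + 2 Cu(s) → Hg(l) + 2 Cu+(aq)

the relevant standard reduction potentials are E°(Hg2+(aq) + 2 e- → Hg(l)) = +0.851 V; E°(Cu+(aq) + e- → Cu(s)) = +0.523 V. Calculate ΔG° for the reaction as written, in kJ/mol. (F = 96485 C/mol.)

−63.3 kJ/mol

In the reaction as written Hg2+(aq) is reduced, so the Hg²⁺/Hg couple is the cathode and Cu⁺/Cu is the anode.
E°cell = +0.851 − (+0.523) = +0.328 V; balancing electrons gives n = 2.
ΔG° = −nFE°cell = −(2)(96485)(+0.328) J/mol = −63.3 kJ/mol.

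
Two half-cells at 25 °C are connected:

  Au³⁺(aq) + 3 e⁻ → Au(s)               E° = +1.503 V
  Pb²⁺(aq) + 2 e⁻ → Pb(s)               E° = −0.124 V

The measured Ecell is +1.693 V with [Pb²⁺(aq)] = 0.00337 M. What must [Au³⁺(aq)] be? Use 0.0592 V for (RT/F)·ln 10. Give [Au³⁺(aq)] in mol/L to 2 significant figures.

The Au³⁺/Au couple has the larger reduction potential, so it is the cathode: E°cell = +1.503 − (−0.124) = +1.627 V and n = 6.
Since E = E° − (0.0592/n)·log Q, log Q = n(E° − E)/0.0592 = −6.689.
The balanced reaction is 2 Au³⁺(aq) + 3 Pb(s) → 2 Au(s) + 3 Pb²⁺(aq), so Q = [Pb²⁺(aq)]^3 / [Au³⁺(aq)]^2.
Substituting the known concentrations and solving, log [Au³⁺(aq)] = −0.364 and [Au³⁺(aq)] = 0.43 M.

0.43 M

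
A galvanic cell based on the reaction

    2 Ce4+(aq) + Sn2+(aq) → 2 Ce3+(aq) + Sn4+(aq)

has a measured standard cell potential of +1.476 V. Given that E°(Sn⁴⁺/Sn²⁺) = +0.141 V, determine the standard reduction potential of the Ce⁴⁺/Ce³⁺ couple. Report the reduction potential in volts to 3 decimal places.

In the reaction as written the Ce⁴⁺/Ce³⁺ couple is reduced (cathode) and Sn⁴⁺/Sn²⁺ is oxidized (anode), so E°cell = E°(Ce⁴⁺/Ce³⁺) − E°(Sn⁴⁺/Sn²⁺).
E°(Ce⁴⁺/Ce³⁺) = E°cell + E°(anode) = +1.476 + (+0.141) = +1.617 V.

+1.617 V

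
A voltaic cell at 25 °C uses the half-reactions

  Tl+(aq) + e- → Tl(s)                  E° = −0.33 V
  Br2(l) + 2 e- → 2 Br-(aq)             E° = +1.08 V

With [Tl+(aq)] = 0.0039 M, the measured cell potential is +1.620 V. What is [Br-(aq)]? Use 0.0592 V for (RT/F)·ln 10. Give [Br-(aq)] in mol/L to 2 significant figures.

0.073 M

With Br₂/Br⁻ at the cathode and Tl⁺/Tl at the anode, E°cell = +1.08 − (−0.33) = +1.41 V (n = 2).
Rearranging E = E° − (0.0592/n)·log Q gives log Q = 2(+1.41 − (+1.620))/0.0592 = −7.095.
For Br2(l) + 2 Tl(s) → 2 Br-(aq) + 2 Tl+(aq), the reaction quotient is Q = [Br-(aq)]^2·[Tl+(aq)]^2.
Isolating [Br-(aq)] in Q = 10^{−7.095} yields log [Br-(aq)] = −1.139, i.e. 0.073 M.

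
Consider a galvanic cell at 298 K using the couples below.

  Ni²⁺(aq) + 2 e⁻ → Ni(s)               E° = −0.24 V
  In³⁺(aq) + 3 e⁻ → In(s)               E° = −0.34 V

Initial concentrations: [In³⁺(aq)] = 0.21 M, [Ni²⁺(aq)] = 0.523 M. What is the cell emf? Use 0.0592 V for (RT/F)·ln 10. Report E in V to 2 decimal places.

+0.11 V

Since E°(Ni²⁺/Ni) > E°(In³⁺/In), Ni²⁺/Ni serves as the cathode.
E°cell = −0.24 − (−0.34) = +0.10 V, with n = 6 electrons transferred.
For the overall reaction 3 Ni²⁺(aq) + 2 In(s) → 3 Ni(s) + 2 In³⁺(aq), Q = [In³⁺(aq)]^2 / [Ni²⁺(aq)]^3 = 0.308, giving log Q = −0.511.
By the Nernst equation, E = +0.10 − (0.0592/6)·(−0.511) = +0.11 V.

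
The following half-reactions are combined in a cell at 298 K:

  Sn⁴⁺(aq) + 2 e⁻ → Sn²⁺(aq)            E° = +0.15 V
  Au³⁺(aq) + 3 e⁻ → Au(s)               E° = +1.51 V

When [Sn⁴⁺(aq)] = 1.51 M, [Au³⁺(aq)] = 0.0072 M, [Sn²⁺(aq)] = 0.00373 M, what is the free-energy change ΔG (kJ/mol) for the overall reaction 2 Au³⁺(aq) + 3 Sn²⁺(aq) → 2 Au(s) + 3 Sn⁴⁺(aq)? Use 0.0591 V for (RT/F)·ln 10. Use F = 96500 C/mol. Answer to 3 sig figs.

The standard cell potential is +1.51 − (+0.15) = +1.36 V, with n = 6 electrons in the balanced equation.
Here Q = [Sn⁴⁺(aq)]^3 / ([Au³⁺(aq)]^2·[Sn²⁺(aq)]^3) = 1.28×10^12 (log Q = 12.107), giving E = +1.36 − (0.0591/6)·(12.107) = +1.2407 V.
ΔG = −nFE = −(6)(96500)(+1.2407) J/mol = −718 kJ/mol.

−718 kJ/mol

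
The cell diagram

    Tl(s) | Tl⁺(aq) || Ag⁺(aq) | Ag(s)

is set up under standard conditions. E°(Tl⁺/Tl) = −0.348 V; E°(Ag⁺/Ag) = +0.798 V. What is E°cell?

+1.146 V

By convention the left-hand electrode in cell notation is the anode (oxidation) and the right-hand electrode is the cathode (reduction).
E°cell = E°(right) − E°(left) = +0.798 − (−0.348) = +1.146 V.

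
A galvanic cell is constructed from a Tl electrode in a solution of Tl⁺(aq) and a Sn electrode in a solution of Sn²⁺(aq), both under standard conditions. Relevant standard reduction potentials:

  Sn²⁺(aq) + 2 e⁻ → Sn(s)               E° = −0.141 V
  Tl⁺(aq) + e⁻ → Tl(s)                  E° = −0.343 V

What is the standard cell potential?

The Sn²⁺/Sn couple has the higher E°, so Sn ion is reduced (cathode) and Tl is oxidized (anode).
E°cell = E°(cathode) − E°(anode) = −0.141 − (−0.343) = +0.202 V.

+0.202 V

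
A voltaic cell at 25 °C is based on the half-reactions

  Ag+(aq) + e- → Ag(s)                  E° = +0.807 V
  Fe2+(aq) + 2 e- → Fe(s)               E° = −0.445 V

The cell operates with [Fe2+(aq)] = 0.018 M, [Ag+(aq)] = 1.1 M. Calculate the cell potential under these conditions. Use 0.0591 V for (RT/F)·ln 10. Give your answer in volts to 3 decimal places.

+1.306 V

The Ag⁺/Ag couple has the more positive E°, so it is the cathode; Fe²⁺/Fe is the anode.
E°cell = E°cat − E°an = +0.807 − (−0.445) = +1.252 V; n = 2.
The balanced reaction is 2 Ag+(aq) + Fe(s) → 2 Ag(s) + Fe2+(aq), so Q = [Fe2+(aq)] / [Ag+(aq)]^2 = 0.0149 and log Q = −1.828.
Applying E = E° − (RT ln10/nF)·log Q gives +1.252 − (0.0591/2)(−1.828) = +1.306 V.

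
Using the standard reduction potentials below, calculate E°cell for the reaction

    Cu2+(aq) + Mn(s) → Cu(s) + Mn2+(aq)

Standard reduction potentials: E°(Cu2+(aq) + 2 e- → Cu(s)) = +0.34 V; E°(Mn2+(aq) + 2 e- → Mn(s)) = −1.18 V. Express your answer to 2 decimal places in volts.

+1.52 V

In the reaction as written, Cu2+(aq) is reduced (cathode) and Mn2+(aq) is produced by oxidation at the anode.
E°cell = E°(cathode) − E°(anode) = +0.34 − (−1.18) = +1.52 V.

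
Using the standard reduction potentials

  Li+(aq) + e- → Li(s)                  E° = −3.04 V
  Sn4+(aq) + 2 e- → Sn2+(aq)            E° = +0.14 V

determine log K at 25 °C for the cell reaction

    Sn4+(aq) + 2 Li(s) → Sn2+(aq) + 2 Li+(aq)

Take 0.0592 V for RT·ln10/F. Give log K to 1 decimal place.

The Sn⁴⁺/Sn²⁺ couple is reduced (cathode); E°cell = +0.14 − (−3.04) = +3.18 V with n = 2.
At equilibrium E = 0, so log K = nE°cell / 0.0592 = (2)(+3.18) / 0.0592 = 107.4.

log K = 107.4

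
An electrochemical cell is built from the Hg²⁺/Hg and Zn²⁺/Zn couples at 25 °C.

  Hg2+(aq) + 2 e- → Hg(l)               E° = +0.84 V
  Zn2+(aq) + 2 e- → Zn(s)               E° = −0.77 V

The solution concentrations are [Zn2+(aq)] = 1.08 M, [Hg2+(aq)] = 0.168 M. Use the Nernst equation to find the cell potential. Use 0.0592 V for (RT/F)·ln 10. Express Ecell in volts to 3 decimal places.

The Hg²⁺/Hg couple has the more positive E°, so it is the cathode; Zn²⁺/Zn is the anode.
E°cell = +0.84 − (−0.77) = +1.61 V, with n = 2 electrons transferred.
Balancing gives Hg2+(aq) + Zn(s) → Hg(l) + Zn2+(aq); hence Q = [Zn2+(aq)] / [Hg2+(aq)] = 6.43 (log Q = 0.808).
E = E° − (0.0592/n)·log Q = +1.61 − (0.0592/2)(0.808) = +1.586 V.

+1.586 V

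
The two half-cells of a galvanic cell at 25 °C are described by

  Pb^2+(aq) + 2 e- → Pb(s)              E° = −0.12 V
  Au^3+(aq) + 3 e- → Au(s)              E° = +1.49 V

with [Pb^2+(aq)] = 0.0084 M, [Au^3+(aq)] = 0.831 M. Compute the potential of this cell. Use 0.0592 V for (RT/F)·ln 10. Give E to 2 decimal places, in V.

+1.67 V

Au³⁺/Au is reduced (cathode, E° = +1.49 V) and Pb²⁺/Pb is oxidized (anode).
E°cell = +1.49 − (−0.12) = +1.61 V, with n = 6 electrons transferred.
The balanced reaction is 2 Au^3+(aq) + 3 Pb(s) → 2 Au(s) + 3 Pb^2+(aq), so Q = [Pb^2+(aq)]^3 / [Au^3+(aq)]^2 = 8.58×10^−7 and log Q = −6.066.
Applying E = E° − (RT ln10/nF)·log Q gives +1.61 − (0.0592/6)(−6.066) = +1.67 V.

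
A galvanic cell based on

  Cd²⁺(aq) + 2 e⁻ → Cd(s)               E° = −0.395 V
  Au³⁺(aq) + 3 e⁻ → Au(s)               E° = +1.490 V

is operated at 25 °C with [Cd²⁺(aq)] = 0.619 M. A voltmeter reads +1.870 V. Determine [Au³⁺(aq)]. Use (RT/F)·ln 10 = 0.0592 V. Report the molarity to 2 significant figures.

With Au³⁺/Au at the cathode and Cd²⁺/Cd at the anode, E°cell = +1.490 − (−0.395) = +1.885 V (n = 6).
From the Nernst equation, log Q = n(E° − E)/0.0592 = 6·(+1.885 − (+1.870))/0.0592 = 1.520.
The balanced reaction is 2 Au³⁺(aq) + 3 Cd(s) → 2 Au(s) + 3 Cd²⁺(aq), so Q = [Cd²⁺(aq)]^3 / [Au³⁺(aq)]^2.
Solving for the unknown gives log [Au³⁺(aq)] = −1.072, so [Au³⁺(aq)] ≈ 0.085 M.

0.085 M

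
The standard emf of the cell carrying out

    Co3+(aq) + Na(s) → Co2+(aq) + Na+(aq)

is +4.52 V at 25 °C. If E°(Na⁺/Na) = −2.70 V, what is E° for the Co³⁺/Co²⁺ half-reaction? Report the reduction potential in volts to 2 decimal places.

In the reaction as written the Co³⁺/Co²⁺ couple is reduced (cathode) and Na⁺/Na is oxidized (anode), so E°cell = E°(Co³⁺/Co²⁺) − E°(Na⁺/Na).
E°(Co³⁺/Co²⁺) = E°cell + E°(anode) = +4.52 + (−2.70) = +1.82 V.

+1.82 V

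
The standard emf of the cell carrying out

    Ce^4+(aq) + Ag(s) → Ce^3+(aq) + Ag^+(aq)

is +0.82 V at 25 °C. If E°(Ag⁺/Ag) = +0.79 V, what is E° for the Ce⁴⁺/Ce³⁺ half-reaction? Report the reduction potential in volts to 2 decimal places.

In the reaction as written the Ce⁴⁺/Ce³⁺ couple is reduced (cathode) and Ag⁺/Ag is oxidized (anode), so E°cell = E°(Ce⁴⁺/Ce³⁺) − E°(Ag⁺/Ag).
E°(Ce⁴⁺/Ce³⁺) = E°cell + E°(anode) = +0.82 + (+0.79) = +1.61 V.

+1.61 V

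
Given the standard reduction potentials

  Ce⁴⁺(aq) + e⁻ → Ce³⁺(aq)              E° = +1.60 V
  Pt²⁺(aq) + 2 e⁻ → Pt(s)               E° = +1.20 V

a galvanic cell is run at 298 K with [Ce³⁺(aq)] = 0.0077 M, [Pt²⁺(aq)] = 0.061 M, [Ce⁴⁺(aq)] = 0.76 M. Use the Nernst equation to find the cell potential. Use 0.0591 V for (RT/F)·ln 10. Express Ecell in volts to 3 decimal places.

+0.554 V

The Ce⁴⁺/Ce³⁺ couple has the more positive E°, so it is the cathode; Pt²⁺/Pt is the anode.
E°cell = +1.60 − (+1.20) = +0.40 V, with n = 2 electrons transferred.
The balanced reaction is 2 Ce⁴⁺(aq) + Pt(s) → 2 Ce³⁺(aq) + Pt²⁺(aq), so Q = ([Ce³⁺(aq)]^2·[Pt²⁺(aq)]) / [Ce⁴⁺(aq)]^2 = 6.26×10^−6 and log Q = −5.203.
By the Nernst equation, E = +0.40 − (0.0591/2)·(−5.203) = +0.554 V.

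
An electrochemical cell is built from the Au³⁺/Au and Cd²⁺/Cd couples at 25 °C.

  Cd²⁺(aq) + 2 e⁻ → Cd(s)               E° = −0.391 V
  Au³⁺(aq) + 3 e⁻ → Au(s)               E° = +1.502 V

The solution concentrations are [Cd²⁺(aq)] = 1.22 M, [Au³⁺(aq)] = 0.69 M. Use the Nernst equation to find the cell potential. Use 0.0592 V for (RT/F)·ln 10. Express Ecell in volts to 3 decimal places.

+1.887 V

Au³⁺/Au is reduced (cathode, E° = +1.502 V) and Cd²⁺/Cd is oxidized (anode).
E°cell = E°cat − E°an = +1.502 − (−0.391) = +1.893 V; n = 6.
The balanced reaction is 2 Au³⁺(aq) + 3 Cd(s) → 2 Au(s) + 3 Cd²⁺(aq), so Q = [Cd²⁺(aq)]^3 / [Au³⁺(aq)]^2 = 3.81 and log Q = 0.581.
Applying E = E° − (RT ln10/nF)·log Q gives +1.893 − (0.0592/6)(0.581) = +1.887 V.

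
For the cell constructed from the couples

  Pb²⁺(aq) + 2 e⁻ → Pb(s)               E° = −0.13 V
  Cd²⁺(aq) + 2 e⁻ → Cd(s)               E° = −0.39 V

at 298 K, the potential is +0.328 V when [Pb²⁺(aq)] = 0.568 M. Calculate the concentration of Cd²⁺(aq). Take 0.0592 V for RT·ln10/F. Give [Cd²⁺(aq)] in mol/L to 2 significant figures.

0.0029 M

With Pb²⁺/Pb at the cathode and Cd²⁺/Cd at the anode, E°cell = −0.13 − (−0.39) = +0.26 V (n = 2).
Since E = E° − (0.0592/n)·log Q, log Q = n(E° − E)/0.0592 = −2.297.
For Pb²⁺(aq) + Cd(s) → Pb(s) + Cd²⁺(aq), the reaction quotient is Q = [Cd²⁺(aq)] / [Pb²⁺(aq)].
Isolating [Cd²⁺(aq)] in Q = 10^{−2.297} yields log [Cd²⁺(aq)] = −2.543, i.e. 0.0029 M.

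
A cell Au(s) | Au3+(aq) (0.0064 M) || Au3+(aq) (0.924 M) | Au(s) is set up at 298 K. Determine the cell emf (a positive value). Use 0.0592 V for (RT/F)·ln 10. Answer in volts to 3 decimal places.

For a concentration cell E°cell = 0, since both electrodes use the same couple.
The compartment with the higher Au3+(aq) concentration (0.924 M) acts as the cathode; ions are reduced there and produced at the dilute (0.0064 M) anode.
With n = 3, Ecell = −(0.0592/3)·log([dilute]/[conc]) = −(0.0592/3)·log(0.0064/0.924) = +0.043 V.

0.043 V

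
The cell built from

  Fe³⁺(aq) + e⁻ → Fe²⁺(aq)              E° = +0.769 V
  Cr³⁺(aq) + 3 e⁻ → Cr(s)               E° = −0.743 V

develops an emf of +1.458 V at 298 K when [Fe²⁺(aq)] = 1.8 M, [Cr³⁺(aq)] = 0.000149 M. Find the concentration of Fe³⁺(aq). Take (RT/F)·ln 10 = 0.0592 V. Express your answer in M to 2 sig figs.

With Fe³⁺/Fe²⁺ at the cathode and Cr³⁺/Cr at the anode, E°cell = +0.769 − (−0.743) = +1.512 V (n = 3).
Since E = E° − (0.0592/n)·log Q, log Q = n(E° − E)/0.0592 = 2.736.
For 3 Fe³⁺(aq) + Cr(s) → 3 Fe²⁺(aq) + Cr³⁺(aq), the reaction quotient is Q = ([Fe²⁺(aq)]^3·[Cr³⁺(aq)]) / [Fe³⁺(aq)]^3.
Isolating [Fe³⁺(aq)] in Q = 10^{2.736} yields log [Fe³⁺(aq)] = −1.932, i.e. 0.012 M.

0.012 M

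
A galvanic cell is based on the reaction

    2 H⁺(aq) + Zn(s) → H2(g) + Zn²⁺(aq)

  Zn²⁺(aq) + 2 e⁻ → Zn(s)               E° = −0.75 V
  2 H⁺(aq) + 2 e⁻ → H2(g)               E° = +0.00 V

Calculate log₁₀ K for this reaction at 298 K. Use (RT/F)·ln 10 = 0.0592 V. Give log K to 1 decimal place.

log K = 25.3

The 2H⁺/H₂ couple is reduced (cathode); E°cell = +0.00 − (−0.75) = +0.75 V with n = 2.
At equilibrium E = 0, so log K = nE°cell / 0.0592 = (2)(+0.75) / 0.0592 = 25.3.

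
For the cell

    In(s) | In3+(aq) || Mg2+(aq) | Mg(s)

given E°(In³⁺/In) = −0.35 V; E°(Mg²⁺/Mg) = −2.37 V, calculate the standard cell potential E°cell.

−2.02 V

By convention the left-hand electrode in cell notation is the anode (oxidation) and the right-hand electrode is the cathode (reduction).
E°cell = E°(right) − E°(left) = −2.37 − (−0.35) = −2.02 V.
The negative sign shows that, as written, the cell would require an external voltage to drive the reaction.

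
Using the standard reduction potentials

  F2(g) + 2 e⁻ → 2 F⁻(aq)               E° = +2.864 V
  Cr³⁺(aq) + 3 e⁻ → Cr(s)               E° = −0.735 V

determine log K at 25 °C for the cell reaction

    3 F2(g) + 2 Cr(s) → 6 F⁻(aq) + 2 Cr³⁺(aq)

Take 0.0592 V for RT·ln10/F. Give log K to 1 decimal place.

log K = 364.8

The F₂/F⁻ couple is reduced (cathode); E°cell = +2.864 − (−0.735) = +3.599 V with n = 6.
At equilibrium E = 0, so log K = nE°cell / 0.0592 = (6)(+3.599) / 0.0592 = 364.8.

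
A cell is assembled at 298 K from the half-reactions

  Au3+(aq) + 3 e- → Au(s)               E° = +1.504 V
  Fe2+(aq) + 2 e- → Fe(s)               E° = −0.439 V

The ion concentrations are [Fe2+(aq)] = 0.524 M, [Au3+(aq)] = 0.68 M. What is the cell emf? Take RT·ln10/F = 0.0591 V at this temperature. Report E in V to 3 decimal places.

Since E°(Au³⁺/Au) > E°(Fe²⁺/Fe), Au³⁺/Au serves as the cathode.
The standard potential is +1.504 − (−0.439) = +1.943 V and the balanced reaction transfers n = 6 electrons.
Balancing gives 2 Au3+(aq) + 3 Fe(s) → 2 Au(s) + 3 Fe2+(aq); hence Q = [Fe2+(aq)]^3 / [Au3+(aq)]^2 = 0.311 (log Q = −0.507).
Applying E = E° − (RT ln10/nF)·log Q gives +1.943 − (0.0591/6)(−0.507) = +1.948 V.

+1.948 V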